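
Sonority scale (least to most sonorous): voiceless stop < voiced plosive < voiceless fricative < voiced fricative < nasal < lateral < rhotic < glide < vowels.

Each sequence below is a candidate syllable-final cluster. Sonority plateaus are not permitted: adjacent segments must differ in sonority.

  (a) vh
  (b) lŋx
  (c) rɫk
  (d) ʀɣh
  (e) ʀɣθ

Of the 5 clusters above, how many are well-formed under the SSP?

5

(a) vh: profile 4-3 — obeys.
(b) lŋx: profile 6-5-3 — obeys.
(c) rɫk: profile 7-6-1 — obeys.
(d) ʀɣh: profile 7-4-3 — obeys.
(e) ʀɣθ: profile 7-4-3 — obeys.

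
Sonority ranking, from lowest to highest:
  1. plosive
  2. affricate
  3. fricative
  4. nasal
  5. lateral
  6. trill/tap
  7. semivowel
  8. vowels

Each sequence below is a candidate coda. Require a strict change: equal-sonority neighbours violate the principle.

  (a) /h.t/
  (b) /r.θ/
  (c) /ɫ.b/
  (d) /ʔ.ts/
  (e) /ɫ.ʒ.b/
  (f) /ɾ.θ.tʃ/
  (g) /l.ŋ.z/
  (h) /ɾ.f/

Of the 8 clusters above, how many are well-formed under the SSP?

7

(a) sonority 3-1: well-formed.
(b) sonority 6-3: well-formed.
(c) sonority 5-1: well-formed.
(d) sonority 1-2: ill-formed.
(e) sonority 5-3-1: well-formed.
(f) sonority 6-3-2: well-formed.
(g) sonority 5-4-3: well-formed.
(h) sonority 6-3: well-formed.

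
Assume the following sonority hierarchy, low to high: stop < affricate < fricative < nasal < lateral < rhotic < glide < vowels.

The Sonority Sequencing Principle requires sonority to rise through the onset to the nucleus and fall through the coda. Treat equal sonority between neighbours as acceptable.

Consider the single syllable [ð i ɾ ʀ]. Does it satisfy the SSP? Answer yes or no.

yes

Onset: /ð/ is a fricative (sonority 3); then the nucleus /i/ (sonority 8).
Onset profile 3-8 — rises to the nucleus.
Coda: /ɾ/ is a rhotic (sonority 6), /ʀ/ is a rhotic (sonority 6).
Coda profile 8-6-6 — falls from the nucleus.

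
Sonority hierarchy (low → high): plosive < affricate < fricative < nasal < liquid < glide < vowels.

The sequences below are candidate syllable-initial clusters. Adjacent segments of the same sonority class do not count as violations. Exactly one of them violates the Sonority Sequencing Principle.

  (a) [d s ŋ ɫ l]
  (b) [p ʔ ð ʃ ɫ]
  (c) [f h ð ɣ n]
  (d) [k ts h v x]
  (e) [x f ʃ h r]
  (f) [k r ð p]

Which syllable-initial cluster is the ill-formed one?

(a) sonority 1-3-4-5-5: well-formed.
(b) sonority 1-1-3-3-5: well-formed.
(c) sonority 3-3-3-3-4: well-formed.
(d) sonority 1-2-3-3-3: well-formed.
(e) sonority 3-3-3-3-5: well-formed.
(f) sonority 1-5-3-1: ill-formed.

f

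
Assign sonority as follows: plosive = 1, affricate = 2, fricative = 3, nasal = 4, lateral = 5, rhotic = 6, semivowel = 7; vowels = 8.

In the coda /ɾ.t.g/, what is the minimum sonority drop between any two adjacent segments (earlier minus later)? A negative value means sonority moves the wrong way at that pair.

/ɾ/: rhotic = 6.
/t/: plosive = 1.
/g/: plosive = 1.
/ɾ/→/t/: change +5.
/t/→/g/: change +0.
Minimum = 0.

0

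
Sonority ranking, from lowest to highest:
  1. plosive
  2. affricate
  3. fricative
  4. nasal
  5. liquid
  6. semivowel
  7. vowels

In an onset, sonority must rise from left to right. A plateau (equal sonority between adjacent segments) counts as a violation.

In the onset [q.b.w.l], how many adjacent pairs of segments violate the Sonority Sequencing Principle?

/q/ — plosive, sonority 1.
/b/ — plosive, sonority 1.
/w/ — semivowel, sonority 6.
/l/ — liquid, sonority 5.
/q/→/b/: 1→1 (plateau) — violation.
/b/→/w/: 1→6 (rises) — ok.
/w/→/l/: 6→5 (does not rise) — violation.

2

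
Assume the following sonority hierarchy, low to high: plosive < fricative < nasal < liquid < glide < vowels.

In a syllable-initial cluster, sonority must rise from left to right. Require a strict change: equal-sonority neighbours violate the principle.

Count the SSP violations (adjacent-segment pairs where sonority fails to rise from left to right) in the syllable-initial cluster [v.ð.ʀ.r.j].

2

/v/ is a fricative (sonority 2).
/ð/ is a fricative (sonority 2).
/ʀ/ is a liquid (sonority 4).
/r/ is a liquid (sonority 4).
/j/ is a glide (sonority 5).
/v/→/ð/: 2→2 (plateau) — violation.
/ð/→/ʀ/: 2→4 (rises) — ok.
/ʀ/→/r/: 4→4 (plateau) — violation.
/r/→/j/: 4→5 (rises) — ok.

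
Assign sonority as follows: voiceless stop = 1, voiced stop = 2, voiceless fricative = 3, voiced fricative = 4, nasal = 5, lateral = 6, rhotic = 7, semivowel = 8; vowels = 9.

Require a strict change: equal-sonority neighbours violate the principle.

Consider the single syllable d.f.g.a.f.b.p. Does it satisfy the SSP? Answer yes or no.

no

Onset: /d/ is a voiced stop (sonority 2), /f/ is a voiceless fricative (sonority 3), /g/ is a voiced stop (sonority 2); then the nucleus /a/ (sonority 9).
Onset profile 2-3-2-9 — does not strictly rise throughout.
Coda: /f/ is a voiceless fricative (sonority 3), /b/ is a voiced stop (sonority 2), /p/ is a voiceless stop (sonority 1).
Coda profile 9-3-2-1 — falls from the nucleus.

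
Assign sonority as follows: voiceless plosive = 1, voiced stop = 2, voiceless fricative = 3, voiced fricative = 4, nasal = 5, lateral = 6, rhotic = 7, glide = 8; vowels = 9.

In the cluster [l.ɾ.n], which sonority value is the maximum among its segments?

7

/l/ — lateral, sonority 6.
/ɾ/ — rhotic, sonority 7.
/n/ — nasal, sonority 5.
The maximum is 7.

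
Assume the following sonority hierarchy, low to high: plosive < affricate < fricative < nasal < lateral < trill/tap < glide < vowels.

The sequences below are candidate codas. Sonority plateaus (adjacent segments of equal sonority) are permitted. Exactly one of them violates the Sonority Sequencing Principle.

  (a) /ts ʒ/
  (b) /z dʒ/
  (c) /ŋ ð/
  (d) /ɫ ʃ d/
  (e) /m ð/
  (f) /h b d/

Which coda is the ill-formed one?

a

(a) /ts ʒ/: profile 2-3 — violates.
(b) /z dʒ/: profile 3-2 — obeys.
(c) /ŋ ð/: profile 4-3 — obeys.
(d) /ɫ ʃ d/: profile 5-3-1 — obeys.
(e) /m ð/: profile 4-3 — obeys.
(f) /h b d/: profile 3-1-1 — obeys.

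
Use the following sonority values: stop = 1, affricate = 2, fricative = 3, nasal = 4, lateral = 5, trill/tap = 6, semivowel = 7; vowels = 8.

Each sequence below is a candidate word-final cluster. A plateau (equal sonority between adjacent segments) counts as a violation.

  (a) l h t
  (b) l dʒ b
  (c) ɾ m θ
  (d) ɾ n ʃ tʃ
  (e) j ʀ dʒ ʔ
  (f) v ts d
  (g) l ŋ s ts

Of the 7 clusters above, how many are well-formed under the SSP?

7

(a) 5-3-1 → obeys
(b) 5-2-1 → obeys
(c) 6-4-3 → obeys
(d) 6-4-3-2 → obeys
(e) 7-6-2-1 → obeys
(f) 3-2-1 → obeys
(g) 5-4-3-2 → obeys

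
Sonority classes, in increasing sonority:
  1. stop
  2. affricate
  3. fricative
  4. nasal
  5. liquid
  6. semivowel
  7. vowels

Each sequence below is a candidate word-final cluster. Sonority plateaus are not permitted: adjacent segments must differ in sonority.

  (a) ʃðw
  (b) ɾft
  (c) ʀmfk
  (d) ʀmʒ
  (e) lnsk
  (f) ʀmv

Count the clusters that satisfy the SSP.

(a) 3-3-6 → violates
(b) 5-3-1 → obeys
(c) 5-4-3-1 → obeys
(d) 5-4-3 → obeys
(e) 5-4-3-1 → obeys
(f) 5-4-3 → obeys

5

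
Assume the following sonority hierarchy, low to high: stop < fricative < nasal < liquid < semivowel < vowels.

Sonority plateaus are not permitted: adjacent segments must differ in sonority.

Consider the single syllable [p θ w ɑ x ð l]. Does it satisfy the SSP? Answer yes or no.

Onset: /p/ is a stop (sonority 1), /θ/ is a fricative (sonority 2), /w/ is a semivowel (sonority 5); then the nucleus /ɑ/ (sonority 6).
Onset profile 1-2-5-6 — rises to the nucleus.
Coda: /x/ is a fricative (sonority 2), /ð/ is a fricative (sonority 2), /l/ is a liquid (sonority 4).
Coda profile 6-2-2-4 — does not strictly fall throughout.

no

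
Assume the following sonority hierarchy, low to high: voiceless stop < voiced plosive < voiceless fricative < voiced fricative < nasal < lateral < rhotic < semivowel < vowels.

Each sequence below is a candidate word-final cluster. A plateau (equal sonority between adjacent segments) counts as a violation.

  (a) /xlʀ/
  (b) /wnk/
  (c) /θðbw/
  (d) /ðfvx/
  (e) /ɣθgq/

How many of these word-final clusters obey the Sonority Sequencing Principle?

2

(a) sonority 3-6-7: ill-formed.
(b) sonority 8-5-1: well-formed.
(c) sonority 3-4-2-8: ill-formed.
(d) sonority 4-3-4-3: ill-formed.
(e) sonority 4-3-2-1: well-formed.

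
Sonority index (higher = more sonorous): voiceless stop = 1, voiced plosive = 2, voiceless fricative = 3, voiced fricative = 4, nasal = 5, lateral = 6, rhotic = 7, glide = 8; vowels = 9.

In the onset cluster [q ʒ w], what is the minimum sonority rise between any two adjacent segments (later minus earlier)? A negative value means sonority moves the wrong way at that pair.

3

/q/ — voiceless stop, sonority 1.
/ʒ/ — voiced fricative, sonority 4.
/w/ — glide, sonority 8.
/q/→/ʒ/: change +3.
/ʒ/→/w/: change +4.
Minimum = 3.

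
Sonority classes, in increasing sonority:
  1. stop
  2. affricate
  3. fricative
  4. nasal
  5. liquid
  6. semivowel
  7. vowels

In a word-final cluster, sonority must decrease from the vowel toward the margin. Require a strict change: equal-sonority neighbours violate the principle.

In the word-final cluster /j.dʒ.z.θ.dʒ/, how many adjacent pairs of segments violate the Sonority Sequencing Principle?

2

/j/ is a semivowel (sonority 6).
/dʒ/ is an affricate (sonority 2).
/z/ is a fricative (sonority 3).
/θ/ is a fricative (sonority 3).
/dʒ/ is an affricate (sonority 2).
/j/→/dʒ/: 6→2 (falls) — ok.
/dʒ/→/z/: 2→3 (does not fall) — violation.
/z/→/θ/: 3→3 (plateau) — violation.
/θ/→/dʒ/: 3→2 (falls) — ok.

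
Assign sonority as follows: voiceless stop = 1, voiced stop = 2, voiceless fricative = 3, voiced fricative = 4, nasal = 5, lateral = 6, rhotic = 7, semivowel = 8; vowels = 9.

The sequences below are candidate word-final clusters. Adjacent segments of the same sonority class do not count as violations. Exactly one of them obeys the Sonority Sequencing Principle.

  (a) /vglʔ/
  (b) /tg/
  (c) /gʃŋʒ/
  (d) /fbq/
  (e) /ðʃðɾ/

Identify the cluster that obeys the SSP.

(a) sonority 4-2-6-1: ill-formed.
(b) sonority 1-2: ill-formed.
(c) sonority 2-3-5-4: ill-formed.
(d) sonority 3-2-1: well-formed.
(e) sonority 4-3-4-7: ill-formed.

d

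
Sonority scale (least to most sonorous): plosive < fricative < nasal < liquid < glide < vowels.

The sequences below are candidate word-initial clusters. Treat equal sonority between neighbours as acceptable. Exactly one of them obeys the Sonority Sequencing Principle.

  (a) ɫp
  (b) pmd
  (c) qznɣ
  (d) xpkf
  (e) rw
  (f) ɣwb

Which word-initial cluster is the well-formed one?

(a) sonority 4-1: ill-formed.
(b) sonority 1-3-1: ill-formed.
(c) sonority 1-2-3-2: ill-formed.
(d) sonority 2-1-1-2: ill-formed.
(e) sonority 4-5: well-formed.
(f) sonority 2-5-1: ill-formed.

e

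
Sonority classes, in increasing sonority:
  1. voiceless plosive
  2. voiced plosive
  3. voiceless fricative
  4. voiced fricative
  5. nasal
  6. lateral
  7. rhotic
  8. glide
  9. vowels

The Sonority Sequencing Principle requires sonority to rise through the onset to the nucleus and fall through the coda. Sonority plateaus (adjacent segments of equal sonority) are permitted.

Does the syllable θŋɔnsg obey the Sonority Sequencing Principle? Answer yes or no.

yes

Onset: /θ/ is a voiceless fricative (sonority 3), /ŋ/ is a nasal (sonority 5); then the nucleus /ɔ/ (sonority 9).
Onset profile 3-5-9 — rises to the nucleus.
Coda: /n/ is a nasal (sonority 5), /s/ is a voiceless fricative (sonority 3), /g/ is a voiced plosive (sonority 2).
Coda profile 9-5-3-2 — falls from the nucleus.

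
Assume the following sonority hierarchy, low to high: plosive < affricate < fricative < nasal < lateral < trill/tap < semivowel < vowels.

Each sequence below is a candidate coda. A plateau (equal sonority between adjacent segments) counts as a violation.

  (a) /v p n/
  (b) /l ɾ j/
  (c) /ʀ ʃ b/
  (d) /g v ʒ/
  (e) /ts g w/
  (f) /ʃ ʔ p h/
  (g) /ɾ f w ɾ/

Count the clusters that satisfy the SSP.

(a) sonority 3-1-4: ill-formed.
(b) sonority 5-6-7: ill-formed.
(c) sonority 6-3-1: well-formed.
(d) sonority 1-3-3: ill-formed.
(e) sonority 2-1-7: ill-formed.
(f) sonority 3-1-1-3: ill-formed.
(g) sonority 6-3-7-6: ill-formed.

1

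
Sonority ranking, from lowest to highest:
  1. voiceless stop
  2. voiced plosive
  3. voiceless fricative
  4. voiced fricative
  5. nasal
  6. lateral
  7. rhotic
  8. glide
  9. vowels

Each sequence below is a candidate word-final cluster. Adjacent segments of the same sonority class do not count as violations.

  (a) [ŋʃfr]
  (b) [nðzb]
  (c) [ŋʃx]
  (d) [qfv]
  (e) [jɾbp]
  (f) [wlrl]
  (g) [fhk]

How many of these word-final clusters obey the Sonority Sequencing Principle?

4

(a) 5-3-3-7 → violates
(b) 5-4-4-2 → obeys
(c) 5-3-3 → obeys
(d) 1-3-4 → violates
(e) 8-7-2-1 → obeys
(f) 8-6-7-6 → violates
(g) 3-3-1 → obeys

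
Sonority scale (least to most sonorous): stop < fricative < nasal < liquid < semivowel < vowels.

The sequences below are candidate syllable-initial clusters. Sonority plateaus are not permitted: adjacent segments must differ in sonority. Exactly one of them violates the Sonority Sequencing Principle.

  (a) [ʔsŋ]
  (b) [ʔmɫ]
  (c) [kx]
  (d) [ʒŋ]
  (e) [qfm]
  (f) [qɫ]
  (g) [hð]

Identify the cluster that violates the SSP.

g

(a) 1-2-3 → obeys
(b) 1-3-4 → obeys
(c) 1-2 → obeys
(d) 2-3 → obeys
(e) 1-2-3 → obeys
(f) 1-4 → obeys
(g) 2-2 → violates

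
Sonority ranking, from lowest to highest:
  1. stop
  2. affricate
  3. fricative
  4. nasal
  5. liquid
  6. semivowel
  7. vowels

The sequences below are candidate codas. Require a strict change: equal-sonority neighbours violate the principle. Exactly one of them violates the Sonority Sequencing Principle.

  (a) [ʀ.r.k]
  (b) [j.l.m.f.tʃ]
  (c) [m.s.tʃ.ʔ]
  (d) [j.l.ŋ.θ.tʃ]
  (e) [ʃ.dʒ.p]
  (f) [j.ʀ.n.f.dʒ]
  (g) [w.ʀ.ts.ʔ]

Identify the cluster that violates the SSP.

(a) sonority 5-5-1: ill-formed.
(b) sonority 6-5-4-3-2: well-formed.
(c) sonority 4-3-2-1: well-formed.
(d) sonority 6-5-4-3-2: well-formed.
(e) sonority 3-2-1: well-formed.
(f) sonority 6-5-4-3-2: well-formed.
(g) sonority 6-5-2-1: well-formed.

a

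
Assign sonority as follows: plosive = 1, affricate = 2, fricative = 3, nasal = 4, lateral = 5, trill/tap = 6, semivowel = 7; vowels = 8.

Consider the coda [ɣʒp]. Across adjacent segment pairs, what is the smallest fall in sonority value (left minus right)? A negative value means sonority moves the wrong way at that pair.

/ɣ/: fricative = 3.
/ʒ/: fricative = 3.
/p/: plosive = 1.
/ɣ/→/ʒ/: change +0.
/ʒ/→/p/: change +2.
Minimum = 0.

0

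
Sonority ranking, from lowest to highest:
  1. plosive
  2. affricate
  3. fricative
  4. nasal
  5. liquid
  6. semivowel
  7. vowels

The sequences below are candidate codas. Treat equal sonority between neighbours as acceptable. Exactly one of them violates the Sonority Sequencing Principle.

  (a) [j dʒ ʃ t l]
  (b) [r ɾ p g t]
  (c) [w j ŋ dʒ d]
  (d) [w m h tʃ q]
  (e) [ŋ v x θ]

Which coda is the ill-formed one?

a

(a) [j dʒ ʃ t l]: profile 6-2-3-1-5 — violates.
(b) [r ɾ p g t]: profile 5-5-1-1-1 — obeys.
(c) [w j ŋ dʒ d]: profile 6-6-4-2-1 — obeys.
(d) [w m h tʃ q]: profile 6-4-3-2-1 — obeys.
(e) [ŋ v x θ]: profile 4-3-3-3 — obeys.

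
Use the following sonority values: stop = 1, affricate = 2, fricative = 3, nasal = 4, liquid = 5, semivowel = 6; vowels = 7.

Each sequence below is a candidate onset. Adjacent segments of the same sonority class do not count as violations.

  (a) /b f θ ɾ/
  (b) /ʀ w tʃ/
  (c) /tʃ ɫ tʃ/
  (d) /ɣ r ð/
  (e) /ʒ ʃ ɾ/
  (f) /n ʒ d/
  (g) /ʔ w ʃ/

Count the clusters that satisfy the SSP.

(a) 1-3-3-5 → obeys
(b) 5-6-2 → violates
(c) 2-5-2 → violates
(d) 3-5-3 → violates
(e) 3-3-5 → obeys
(f) 4-3-1 → violates
(g) 1-6-3 → violates

2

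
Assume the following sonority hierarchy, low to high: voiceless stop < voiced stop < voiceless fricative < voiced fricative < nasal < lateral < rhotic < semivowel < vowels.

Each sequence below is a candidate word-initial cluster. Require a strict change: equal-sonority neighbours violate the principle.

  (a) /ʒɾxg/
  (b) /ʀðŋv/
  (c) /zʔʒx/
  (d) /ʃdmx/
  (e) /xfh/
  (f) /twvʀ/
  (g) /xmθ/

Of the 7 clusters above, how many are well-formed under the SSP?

0

(a) 4-7-3-2 → violates
(b) 7-4-5-4 → violates
(c) 4-1-4-3 → violates
(d) 3-2-5-3 → violates
(e) 3-3-3 → violates
(f) 1-8-4-7 → violates
(g) 3-5-3 → violates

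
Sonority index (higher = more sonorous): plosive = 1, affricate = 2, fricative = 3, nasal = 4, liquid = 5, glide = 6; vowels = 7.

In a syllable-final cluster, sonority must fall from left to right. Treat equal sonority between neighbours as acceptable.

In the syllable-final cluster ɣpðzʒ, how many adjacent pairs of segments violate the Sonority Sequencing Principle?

1

/ɣ/ — fricative, sonority 3.
/p/ — plosive, sonority 1.
/ð/ — fricative, sonority 3.
/z/ — fricative, sonority 3.
/ʒ/ — fricative, sonority 3.
/ɣ/→/p/: 3→1 (falls) — ok.
/p/→/ð/: 1→3 (does not fall) — violation.
/ð/→/z/: 3→3 (plateau, allowed) — ok.
/z/→/ʒ/: 3→3 (plateau, allowed) — ok.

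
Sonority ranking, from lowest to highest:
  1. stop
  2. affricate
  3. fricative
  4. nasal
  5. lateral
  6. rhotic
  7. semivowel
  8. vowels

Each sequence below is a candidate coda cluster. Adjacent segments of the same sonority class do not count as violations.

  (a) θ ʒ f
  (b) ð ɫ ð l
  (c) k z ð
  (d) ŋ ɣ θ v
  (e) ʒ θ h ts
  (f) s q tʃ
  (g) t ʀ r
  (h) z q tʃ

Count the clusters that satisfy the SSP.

(a) sonority 3-3-3: well-formed.
(b) sonority 3-5-3-5: ill-formed.
(c) sonority 1-3-3: ill-formed.
(d) sonority 4-3-3-3: well-formed.
(e) sonority 3-3-3-2: well-formed.
(f) sonority 3-1-2: ill-formed.
(g) sonority 1-6-6: ill-formed.
(h) sonority 3-1-2: ill-formed.

3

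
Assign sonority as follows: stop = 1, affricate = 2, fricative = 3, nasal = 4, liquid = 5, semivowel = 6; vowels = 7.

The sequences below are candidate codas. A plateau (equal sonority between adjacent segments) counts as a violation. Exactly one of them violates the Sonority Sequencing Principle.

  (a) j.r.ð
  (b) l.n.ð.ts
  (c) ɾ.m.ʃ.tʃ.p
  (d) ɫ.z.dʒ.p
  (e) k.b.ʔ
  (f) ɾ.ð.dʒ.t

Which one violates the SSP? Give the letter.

(a) 6-5-3 → obeys
(b) 5-4-3-2 → obeys
(c) 5-4-3-2-1 → obeys
(d) 5-3-2-1 → obeys
(e) 1-1-1 → violates
(f) 5-3-2-1 → obeys

e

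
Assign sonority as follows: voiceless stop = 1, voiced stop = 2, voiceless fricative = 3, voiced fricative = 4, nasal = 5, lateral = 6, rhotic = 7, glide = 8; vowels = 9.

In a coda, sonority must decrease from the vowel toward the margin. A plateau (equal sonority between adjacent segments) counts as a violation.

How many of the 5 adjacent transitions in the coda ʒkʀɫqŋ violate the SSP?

2

/ʒ/ is a voiced fricative (sonority 4).
/k/ is a voiceless stop (sonority 1).
/ʀ/ is a rhotic (sonority 7).
/ɫ/ is a lateral (sonority 6).
/q/ is a voiceless stop (sonority 1).
/ŋ/ is a nasal (sonority 5).
/ʒ/→/k/: 4→1 (falls) — ok.
/k/→/ʀ/: 1→7 (does not fall) — violation.
/ʀ/→/ɫ/: 7→6 (falls) — ok.
/ɫ/→/q/: 6→1 (falls) — ok.
/q/→/ŋ/: 1→5 (does not fall) — violation.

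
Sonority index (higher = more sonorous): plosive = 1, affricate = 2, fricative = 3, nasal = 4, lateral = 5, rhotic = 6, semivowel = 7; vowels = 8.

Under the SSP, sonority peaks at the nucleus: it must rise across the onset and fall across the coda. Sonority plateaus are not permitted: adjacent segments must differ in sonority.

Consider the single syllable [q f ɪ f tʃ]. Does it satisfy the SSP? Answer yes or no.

Onset: /q/ is a plosive (sonority 1), /f/ is a fricative (sonority 3); then the nucleus /ɪ/ (sonority 8).
Onset profile 1-3-8 — rises to the nucleus.
Coda: /f/ is a fricative (sonority 3), /tʃ/ is an affricate (sonority 2).
Coda profile 8-3-2 — falls from the nucleus.

yes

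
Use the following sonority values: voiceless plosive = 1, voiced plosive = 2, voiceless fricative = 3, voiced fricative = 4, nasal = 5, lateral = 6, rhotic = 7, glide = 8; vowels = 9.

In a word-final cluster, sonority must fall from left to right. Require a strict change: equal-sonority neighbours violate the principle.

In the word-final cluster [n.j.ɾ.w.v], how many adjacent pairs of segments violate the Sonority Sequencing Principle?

2

/n/ is a nasal (sonority 5).
/j/ is a glide (sonority 8).
/ɾ/ is a rhotic (sonority 7).
/w/ is a glide (sonority 8).
/v/ is a voiced fricative (sonority 4).
/n/→/j/: 5→8 (does not fall) — violation.
/j/→/ɾ/: 8→7 (falls) — ok.
/ɾ/→/w/: 7→8 (does not fall) — violation.
/w/→/v/: 8→4 (falls) — ok.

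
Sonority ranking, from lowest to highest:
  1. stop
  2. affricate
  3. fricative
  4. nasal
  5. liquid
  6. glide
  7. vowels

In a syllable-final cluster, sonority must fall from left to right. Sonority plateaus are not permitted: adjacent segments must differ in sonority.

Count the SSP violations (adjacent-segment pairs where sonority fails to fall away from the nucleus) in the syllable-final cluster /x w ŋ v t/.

1

/x/ is a fricative (sonority 3).
/w/ is a glide (sonority 6).
/ŋ/ is a nasal (sonority 4).
/v/ is a fricative (sonority 3).
/t/ is a stop (sonority 1).
/x/→/w/: 3→6 (does not fall) — violation.
/w/→/ŋ/: 6→4 (falls) — ok.
/ŋ/→/v/: 4→3 (falls) — ok.
/v/→/t/: 3→1 (falls) — ok.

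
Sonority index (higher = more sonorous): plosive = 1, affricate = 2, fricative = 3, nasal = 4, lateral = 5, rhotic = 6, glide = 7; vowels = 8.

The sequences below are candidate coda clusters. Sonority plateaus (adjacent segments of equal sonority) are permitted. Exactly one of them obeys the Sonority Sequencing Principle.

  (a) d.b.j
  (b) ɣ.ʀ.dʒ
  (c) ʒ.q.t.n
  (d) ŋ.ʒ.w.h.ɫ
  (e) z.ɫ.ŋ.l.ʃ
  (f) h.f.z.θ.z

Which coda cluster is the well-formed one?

(a) 1-1-7 → violates
(b) 3-6-2 → violates
(c) 3-1-1-4 → violates
(d) 4-3-7-3-5 → violates
(e) 3-5-4-5-3 → violates
(f) 3-3-3-3-3 → obeys

f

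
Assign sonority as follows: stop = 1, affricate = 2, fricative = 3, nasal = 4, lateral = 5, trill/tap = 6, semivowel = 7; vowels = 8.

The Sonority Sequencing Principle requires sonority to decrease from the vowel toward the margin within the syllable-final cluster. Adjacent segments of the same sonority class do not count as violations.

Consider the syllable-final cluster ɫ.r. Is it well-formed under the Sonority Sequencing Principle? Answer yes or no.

no

/ɫ/ is a lateral (sonority 5).
/r/ is a trill/tap (sonority 6).
The profile is 5-6. Between /ɫ/ (5) and /r/ (6) sonority does not fall, so the cluster violates the SSP.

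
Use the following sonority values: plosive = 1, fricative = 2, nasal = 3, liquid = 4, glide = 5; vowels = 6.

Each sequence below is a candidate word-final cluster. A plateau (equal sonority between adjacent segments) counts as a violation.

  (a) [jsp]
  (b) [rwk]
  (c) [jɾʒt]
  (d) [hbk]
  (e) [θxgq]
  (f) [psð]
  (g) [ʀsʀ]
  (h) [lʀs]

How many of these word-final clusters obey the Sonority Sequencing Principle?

2

(a) 5-2-1 → obeys
(b) 4-5-1 → violates
(c) 5-4-2-1 → obeys
(d) 2-1-1 → violates
(e) 2-2-1-1 → violates
(f) 1-2-2 → violates
(g) 4-2-4 → violates
(h) 4-4-2 → violates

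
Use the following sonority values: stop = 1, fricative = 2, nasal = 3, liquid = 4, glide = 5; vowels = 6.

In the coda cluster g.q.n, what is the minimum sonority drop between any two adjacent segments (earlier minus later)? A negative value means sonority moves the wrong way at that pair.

-2

/g/ — stop, sonority 1.
/q/ — stop, sonority 1.
/n/ — nasal, sonority 3.
/g/→/q/: change +0.
/q/→/n/: change -2.
Minimum = -2.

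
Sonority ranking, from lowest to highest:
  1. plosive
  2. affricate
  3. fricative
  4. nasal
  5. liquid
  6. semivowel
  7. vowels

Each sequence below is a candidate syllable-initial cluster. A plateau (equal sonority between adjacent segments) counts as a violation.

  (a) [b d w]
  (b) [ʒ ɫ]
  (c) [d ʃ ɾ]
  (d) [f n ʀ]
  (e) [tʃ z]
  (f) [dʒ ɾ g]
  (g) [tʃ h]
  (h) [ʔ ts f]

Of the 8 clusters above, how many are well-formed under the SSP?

(a) 1-1-6 → violates
(b) 3-5 → obeys
(c) 1-3-5 → obeys
(d) 3-4-5 → obeys
(e) 2-3 → obeys
(f) 2-5-1 → violates
(g) 2-3 → obeys
(h) 1-2-3 → obeys

6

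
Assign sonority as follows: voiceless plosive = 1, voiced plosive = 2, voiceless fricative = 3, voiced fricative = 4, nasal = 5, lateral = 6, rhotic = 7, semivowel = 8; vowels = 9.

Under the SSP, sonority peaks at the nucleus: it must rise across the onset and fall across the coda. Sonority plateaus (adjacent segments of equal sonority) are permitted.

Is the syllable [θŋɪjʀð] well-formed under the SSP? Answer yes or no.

Onset: /θ/ is a voiceless fricative (sonority 3), /ŋ/ is a nasal (sonority 5); then the nucleus /ɪ/ (sonority 9).
Onset profile 3-5-9 — rises to the nucleus.
Coda: /j/ is a semivowel (sonority 8), /ʀ/ is a rhotic (sonority 7), /ð/ is a voiced fricative (sonority 4).
Coda profile 9-8-7-4 — falls from the nucleus.

yes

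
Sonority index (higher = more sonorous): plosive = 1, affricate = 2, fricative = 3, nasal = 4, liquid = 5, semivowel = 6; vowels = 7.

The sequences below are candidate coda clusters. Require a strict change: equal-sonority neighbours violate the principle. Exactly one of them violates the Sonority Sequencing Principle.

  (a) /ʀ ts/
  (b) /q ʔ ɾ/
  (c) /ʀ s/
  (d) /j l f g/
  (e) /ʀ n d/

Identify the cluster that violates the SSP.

(a) sonority 5-2: well-formed.
(b) sonority 1-1-5: ill-formed.
(c) sonority 5-3: well-formed.
(d) sonority 6-5-3-1: well-formed.
(e) sonority 5-4-1: well-formed.

b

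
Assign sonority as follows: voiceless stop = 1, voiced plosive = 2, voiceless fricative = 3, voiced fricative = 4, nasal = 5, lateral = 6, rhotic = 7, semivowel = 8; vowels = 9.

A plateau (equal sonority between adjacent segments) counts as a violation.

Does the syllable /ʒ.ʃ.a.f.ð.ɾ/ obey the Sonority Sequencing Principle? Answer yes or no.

no

Onset: /ʒ/ is a voiced fricative (sonority 4), /ʃ/ is a voiceless fricative (sonority 3); then the nucleus /a/ (sonority 9).
Onset profile 4-3-9 — does not strictly rise throughout.
Coda: /f/ is a voiceless fricative (sonority 3), /ð/ is a voiced fricative (sonority 4), /ɾ/ is a rhotic (sonority 7).
Coda profile 9-3-4-7 — does not strictly fall throughout.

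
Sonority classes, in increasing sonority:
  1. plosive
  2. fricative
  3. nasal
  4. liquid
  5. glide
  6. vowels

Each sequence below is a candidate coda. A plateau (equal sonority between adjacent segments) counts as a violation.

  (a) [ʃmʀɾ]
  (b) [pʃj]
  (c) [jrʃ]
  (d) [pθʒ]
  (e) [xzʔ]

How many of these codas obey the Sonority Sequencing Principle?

1

(a) sonority 2-3-4-4: ill-formed.
(b) sonority 1-2-5: ill-formed.
(c) sonority 5-4-2: well-formed.
(d) sonority 1-2-2: ill-formed.
(e) sonority 2-2-1: ill-formed.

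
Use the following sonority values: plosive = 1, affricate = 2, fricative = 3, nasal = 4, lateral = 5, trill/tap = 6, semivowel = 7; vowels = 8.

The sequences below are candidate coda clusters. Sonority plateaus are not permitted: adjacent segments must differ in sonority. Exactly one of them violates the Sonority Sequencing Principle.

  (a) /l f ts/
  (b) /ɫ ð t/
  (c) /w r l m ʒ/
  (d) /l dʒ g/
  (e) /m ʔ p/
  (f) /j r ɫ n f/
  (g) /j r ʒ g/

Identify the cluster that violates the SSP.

(a) 5-3-2 → obeys
(b) 5-3-1 → obeys
(c) 7-6-5-4-3 → obeys
(d) 5-2-1 → obeys
(e) 4-1-1 → violates
(f) 7-6-5-4-3 → obeys
(g) 7-6-3-1 → obeys

e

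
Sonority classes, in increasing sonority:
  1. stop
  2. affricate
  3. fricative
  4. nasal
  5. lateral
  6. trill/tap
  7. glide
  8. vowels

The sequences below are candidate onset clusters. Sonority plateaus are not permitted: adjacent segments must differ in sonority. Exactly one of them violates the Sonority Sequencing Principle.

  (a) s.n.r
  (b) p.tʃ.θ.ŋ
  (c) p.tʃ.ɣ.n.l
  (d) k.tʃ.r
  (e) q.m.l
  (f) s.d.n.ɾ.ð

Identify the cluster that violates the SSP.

f

(a) sonority 3-4-6: well-formed.
(b) sonority 1-2-3-4: well-formed.
(c) sonority 1-2-3-4-5: well-formed.
(d) sonority 1-2-6: well-formed.
(e) sonority 1-4-5: well-formed.
(f) sonority 3-1-4-6-3: ill-formed.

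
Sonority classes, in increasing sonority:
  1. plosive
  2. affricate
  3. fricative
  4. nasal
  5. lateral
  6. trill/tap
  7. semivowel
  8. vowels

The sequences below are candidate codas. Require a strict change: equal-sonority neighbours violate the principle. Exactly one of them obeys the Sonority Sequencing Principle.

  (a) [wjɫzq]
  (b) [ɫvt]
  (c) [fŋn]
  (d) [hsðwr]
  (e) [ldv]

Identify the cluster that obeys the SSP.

(a) sonority 7-7-5-3-1: ill-formed.
(b) sonority 5-3-1: well-formed.
(c) sonority 3-4-4: ill-formed.
(d) sonority 3-3-3-7-6: ill-formed.
(e) sonority 5-1-3: ill-formed.

b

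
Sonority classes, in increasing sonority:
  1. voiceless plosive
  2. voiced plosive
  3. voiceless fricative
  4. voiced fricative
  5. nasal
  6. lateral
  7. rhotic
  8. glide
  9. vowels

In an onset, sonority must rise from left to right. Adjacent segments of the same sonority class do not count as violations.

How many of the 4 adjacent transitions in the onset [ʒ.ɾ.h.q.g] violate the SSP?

2

/ʒ/ is a voiced fricative (sonority 4).
/ɾ/ is a rhotic (sonority 7).
/h/ is a voiceless fricative (sonority 3).
/q/ is a voiceless plosive (sonority 1).
/g/ is a voiced plosive (sonority 2).
/ʒ/→/ɾ/: 4→7 (rises) — ok.
/ɾ/→/h/: 7→3 (does not rise) — violation.
/h/→/q/: 3→1 (does not rise) — violation.
/q/→/g/: 1→2 (rises) — ok.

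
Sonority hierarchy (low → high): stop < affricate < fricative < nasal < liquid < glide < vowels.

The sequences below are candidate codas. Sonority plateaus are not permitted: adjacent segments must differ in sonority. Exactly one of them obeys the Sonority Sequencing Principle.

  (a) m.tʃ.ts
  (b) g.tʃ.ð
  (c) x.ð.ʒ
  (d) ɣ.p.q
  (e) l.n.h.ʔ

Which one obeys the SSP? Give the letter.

(a) 4-2-2 → violates
(b) 1-2-3 → violates
(c) 3-3-3 → violates
(d) 3-1-1 → violates
(e) 5-4-3-1 → obeys

e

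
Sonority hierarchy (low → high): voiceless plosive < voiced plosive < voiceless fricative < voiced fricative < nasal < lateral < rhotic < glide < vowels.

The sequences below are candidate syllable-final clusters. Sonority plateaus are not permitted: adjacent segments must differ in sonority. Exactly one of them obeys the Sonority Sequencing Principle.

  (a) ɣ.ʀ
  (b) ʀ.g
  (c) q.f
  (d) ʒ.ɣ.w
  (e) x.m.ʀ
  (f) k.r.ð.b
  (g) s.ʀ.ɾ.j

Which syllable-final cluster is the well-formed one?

(a) sonority 4-7: ill-formed.
(b) sonority 7-2: well-formed.
(c) sonority 1-3: ill-formed.
(d) sonority 4-4-8: ill-formed.
(e) sonority 3-5-7: ill-formed.
(f) sonority 1-7-4-2: ill-formed.
(g) sonority 3-7-7-8: ill-formed.

b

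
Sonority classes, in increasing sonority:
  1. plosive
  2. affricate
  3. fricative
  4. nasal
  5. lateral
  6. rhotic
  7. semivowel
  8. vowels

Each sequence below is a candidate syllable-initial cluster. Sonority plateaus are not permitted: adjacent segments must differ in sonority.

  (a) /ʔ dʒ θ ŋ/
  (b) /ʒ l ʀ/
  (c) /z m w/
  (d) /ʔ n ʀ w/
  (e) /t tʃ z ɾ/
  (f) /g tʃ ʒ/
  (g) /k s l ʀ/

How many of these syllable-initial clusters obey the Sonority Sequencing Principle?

(a) /ʔ dʒ θ ŋ/: profile 1-2-3-4 — obeys.
(b) /ʒ l ʀ/: profile 3-5-6 — obeys.
(c) /z m w/: profile 3-4-7 — obeys.
(d) /ʔ n ʀ w/: profile 1-4-6-7 — obeys.
(e) /t tʃ z ɾ/: profile 1-2-3-6 — obeys.
(f) /g tʃ ʒ/: profile 1-2-3 — obeys.
(g) /k s l ʀ/: profile 1-3-5-6 — obeys.

7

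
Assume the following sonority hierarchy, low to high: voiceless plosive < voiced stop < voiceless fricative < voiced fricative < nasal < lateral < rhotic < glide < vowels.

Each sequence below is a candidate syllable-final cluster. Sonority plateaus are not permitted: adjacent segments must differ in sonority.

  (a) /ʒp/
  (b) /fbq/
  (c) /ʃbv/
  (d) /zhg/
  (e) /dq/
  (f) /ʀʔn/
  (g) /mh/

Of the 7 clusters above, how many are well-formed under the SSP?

(a) /ʒp/: profile 4-1 — obeys.
(b) /fbq/: profile 3-2-1 — obeys.
(c) /ʃbv/: profile 3-2-4 — violates.
(d) /zhg/: profile 4-3-2 — obeys.
(e) /dq/: profile 2-1 — obeys.
(f) /ʀʔn/: profile 7-1-5 — violates.
(g) /mh/: profile 5-3 — obeys.

5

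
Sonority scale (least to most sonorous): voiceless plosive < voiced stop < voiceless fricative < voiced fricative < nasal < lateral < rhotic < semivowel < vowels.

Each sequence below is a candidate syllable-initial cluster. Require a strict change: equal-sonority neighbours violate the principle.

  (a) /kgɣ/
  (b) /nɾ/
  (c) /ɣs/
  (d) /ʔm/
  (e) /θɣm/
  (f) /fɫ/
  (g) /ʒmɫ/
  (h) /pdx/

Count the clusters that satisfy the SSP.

7

(a) 1-2-4 → obeys
(b) 5-7 → obeys
(c) 4-3 → violates
(d) 1-5 → obeys
(e) 3-4-5 → obeys
(f) 3-6 → obeys
(g) 4-5-6 → obeys
(h) 1-2-3 → obeys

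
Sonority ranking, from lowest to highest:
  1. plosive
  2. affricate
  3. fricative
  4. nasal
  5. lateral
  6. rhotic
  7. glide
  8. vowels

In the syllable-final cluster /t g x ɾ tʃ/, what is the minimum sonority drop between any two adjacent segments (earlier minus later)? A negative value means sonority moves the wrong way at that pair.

-3

/t/ — plosive, sonority 1.
/g/ — plosive, sonority 1.
/x/ — fricative, sonority 3.
/ɾ/ — rhotic, sonority 6.
/tʃ/ — affricate, sonority 2.
/t/→/g/: change +0.
/g/→/x/: change -2.
/x/→/ɾ/: change -3.
/ɾ/→/tʃ/: change +4.
Minimum = -3.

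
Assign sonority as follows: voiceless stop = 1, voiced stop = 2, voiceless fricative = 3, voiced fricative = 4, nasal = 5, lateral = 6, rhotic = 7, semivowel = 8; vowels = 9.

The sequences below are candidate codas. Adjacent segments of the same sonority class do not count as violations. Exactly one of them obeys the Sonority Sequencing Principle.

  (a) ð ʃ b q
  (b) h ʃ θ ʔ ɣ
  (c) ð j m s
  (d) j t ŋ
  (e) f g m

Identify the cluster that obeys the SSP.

a

(a) sonority 4-3-2-1: well-formed.
(b) sonority 3-3-3-1-4: ill-formed.
(c) sonority 4-8-5-3: ill-formed.
(d) sonority 8-1-5: ill-formed.
(e) sonority 3-2-5: ill-formed.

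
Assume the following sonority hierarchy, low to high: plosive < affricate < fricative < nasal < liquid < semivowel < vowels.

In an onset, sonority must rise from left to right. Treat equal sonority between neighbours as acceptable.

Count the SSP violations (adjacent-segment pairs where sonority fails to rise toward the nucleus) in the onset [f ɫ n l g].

2

/f/ is a fricative (sonority 3).
/ɫ/ is a liquid (sonority 5).
/n/ is a nasal (sonority 4).
/l/ is a liquid (sonority 5).
/g/ is a plosive (sonority 1).
/f/→/ɫ/: 3→5 (rises) — ok.
/ɫ/→/n/: 5→4 (does not rise) — violation.
/n/→/l/: 4→5 (rises) — ok.
/l/→/g/: 5→1 (does not rise) — violation.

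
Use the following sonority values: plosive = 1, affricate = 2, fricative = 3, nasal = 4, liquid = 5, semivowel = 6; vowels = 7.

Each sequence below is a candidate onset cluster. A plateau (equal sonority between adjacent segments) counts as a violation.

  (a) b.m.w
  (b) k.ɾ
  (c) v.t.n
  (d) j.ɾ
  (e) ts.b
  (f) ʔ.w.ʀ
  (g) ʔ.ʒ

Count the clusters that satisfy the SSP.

(a) sonority 1-4-6: well-formed.
(b) sonority 1-5: well-formed.
(c) sonority 3-1-4: ill-formed.
(d) sonority 6-5: ill-formed.
(e) sonority 2-1: ill-formed.
(f) sonority 1-6-5: ill-formed.
(g) sonority 1-3: well-formed.

3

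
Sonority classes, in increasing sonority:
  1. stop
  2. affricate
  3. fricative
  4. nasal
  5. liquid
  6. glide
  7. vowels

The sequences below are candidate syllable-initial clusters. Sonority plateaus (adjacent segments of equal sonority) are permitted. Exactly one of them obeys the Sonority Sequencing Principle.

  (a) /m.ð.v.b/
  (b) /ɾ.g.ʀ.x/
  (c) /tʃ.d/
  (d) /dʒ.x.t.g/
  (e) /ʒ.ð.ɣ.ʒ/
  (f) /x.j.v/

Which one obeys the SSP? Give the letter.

e

(a) /m.ð.v.b/: profile 4-3-3-1 — violates.
(b) /ɾ.g.ʀ.x/: profile 5-1-5-3 — violates.
(c) /tʃ.d/: profile 2-1 — violates.
(d) /dʒ.x.t.g/: profile 2-3-1-1 — violates.
(e) /ʒ.ð.ɣ.ʒ/: profile 3-3-3-3 — obeys.
(f) /x.j.v/: profile 3-6-3 — violates.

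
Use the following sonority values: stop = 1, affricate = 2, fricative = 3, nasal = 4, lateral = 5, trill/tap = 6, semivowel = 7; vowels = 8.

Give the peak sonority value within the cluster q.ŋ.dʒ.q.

/q/ is a stop (sonority 1).
/ŋ/ is a nasal (sonority 4).
/dʒ/ is an affricate (sonority 2).
/q/ is a stop (sonority 1).
The maximum is 4.

4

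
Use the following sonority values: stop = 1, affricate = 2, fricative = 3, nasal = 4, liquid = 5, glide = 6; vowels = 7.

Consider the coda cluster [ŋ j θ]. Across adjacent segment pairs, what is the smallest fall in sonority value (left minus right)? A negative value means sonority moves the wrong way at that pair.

/ŋ/ — nasal, sonority 4.
/j/ — glide, sonority 6.
/θ/ — fricative, sonority 3.
/ŋ/→/j/: change -2.
/j/→/θ/: change +3.
Minimum = -2.

-2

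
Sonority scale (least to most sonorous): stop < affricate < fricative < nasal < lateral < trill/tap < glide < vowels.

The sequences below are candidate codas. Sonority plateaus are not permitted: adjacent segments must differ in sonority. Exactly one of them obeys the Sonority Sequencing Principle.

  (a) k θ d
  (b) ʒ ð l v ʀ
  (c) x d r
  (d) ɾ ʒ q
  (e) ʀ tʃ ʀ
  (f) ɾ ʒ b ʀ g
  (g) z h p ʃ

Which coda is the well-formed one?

d

(a) 1-3-1 → violates
(b) 3-3-5-3-6 → violates
(c) 3-1-6 → violates
(d) 6-3-1 → obeys
(e) 6-2-6 → violates
(f) 6-3-1-6-1 → violates
(g) 3-3-1-3 → violates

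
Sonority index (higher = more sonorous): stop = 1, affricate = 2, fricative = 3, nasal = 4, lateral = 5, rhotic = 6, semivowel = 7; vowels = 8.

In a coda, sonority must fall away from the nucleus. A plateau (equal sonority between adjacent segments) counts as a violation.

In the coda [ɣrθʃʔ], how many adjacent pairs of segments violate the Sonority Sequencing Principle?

/ɣ/ is a fricative (sonority 3).
/r/ is a rhotic (sonority 6).
/θ/ is a fricative (sonority 3).
/ʃ/ is a fricative (sonority 3).
/ʔ/ is a stop (sonority 1).
/ɣ/→/r/: 3→6 (does not fall) — violation.
/r/→/θ/: 6→3 (falls) — ok.
/θ/→/ʃ/: 3→3 (plateau) — violation.
/ʃ/→/ʔ/: 3→1 (falls) — ok.

2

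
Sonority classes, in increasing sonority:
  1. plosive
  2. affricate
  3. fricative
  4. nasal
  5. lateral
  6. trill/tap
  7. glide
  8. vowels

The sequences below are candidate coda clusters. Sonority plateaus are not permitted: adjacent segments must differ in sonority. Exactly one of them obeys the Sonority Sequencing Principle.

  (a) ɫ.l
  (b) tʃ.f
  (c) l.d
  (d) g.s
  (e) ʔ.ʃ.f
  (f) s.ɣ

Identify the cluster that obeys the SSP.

(a) ɫ.l: profile 5-5 — violates.
(b) tʃ.f: profile 2-3 — violates.
(c) l.d: profile 5-1 — obeys.
(d) g.s: profile 1-3 — violates.
(e) ʔ.ʃ.f: profile 1-3-3 — violates.
(f) s.ɣ: profile 3-3 — violates.

c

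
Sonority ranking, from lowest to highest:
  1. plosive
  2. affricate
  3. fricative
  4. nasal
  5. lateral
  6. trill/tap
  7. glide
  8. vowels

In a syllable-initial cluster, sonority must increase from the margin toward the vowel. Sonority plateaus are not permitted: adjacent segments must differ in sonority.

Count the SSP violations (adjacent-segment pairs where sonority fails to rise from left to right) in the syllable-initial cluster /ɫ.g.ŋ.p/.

2

/ɫ/ — lateral, sonority 5.
/g/ — plosive, sonority 1.
/ŋ/ — nasal, sonority 4.
/p/ — plosive, sonority 1.
/ɫ/→/g/: 5→1 (does not rise) — violation.
/g/→/ŋ/: 1→4 (rises) — ok.
/ŋ/→/p/: 4→1 (does not rise) — violation.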